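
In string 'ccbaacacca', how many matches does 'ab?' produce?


Pattern 'ab?' matches 'a' optionally followed by 'b'.
String: 'ccbaacacca'
Scanning left to right for 'a' then checking next char:
  Match 1: 'a' (a not followed by b)
  Match 2: 'a' (a not followed by b)
  Match 3: 'a' (a not followed by b)
  Match 4: 'a' (a not followed by b)
Total matches: 4

4


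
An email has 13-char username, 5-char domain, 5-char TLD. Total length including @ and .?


An email address has format: username@domain.tld
Username length: 13
'@' character: 1
Domain length: 5
'.' character: 1
TLD length: 5
Total = 13 + 1 + 5 + 1 + 5 = 25

25


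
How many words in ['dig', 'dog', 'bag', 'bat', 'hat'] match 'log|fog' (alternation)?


Alternation 'log|fog' matches either 'log' or 'fog'.
Checking each word:
  'dig' -> no
  'dog' -> no
  'bag' -> no
  'bat' -> no
  'hat' -> no
Matches: []
Count: 0

0


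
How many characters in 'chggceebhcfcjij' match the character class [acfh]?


Character class [acfh] matches any of: {a, c, f, h}
Scanning string 'chggceebhcfcjij' character by character:
  pos 0: 'c' -> MATCH
  pos 1: 'h' -> MATCH
  pos 2: 'g' -> no
  pos 3: 'g' -> no
  pos 4: 'c' -> MATCH
  pos 5: 'e' -> no
  pos 6: 'e' -> no
  pos 7: 'b' -> no
  pos 8: 'h' -> MATCH
  pos 9: 'c' -> MATCH
  pos 10: 'f' -> MATCH
  pos 11: 'c' -> MATCH
  pos 12: 'j' -> no
  pos 13: 'i' -> no
  pos 14: 'j' -> no
Total matches: 7

7


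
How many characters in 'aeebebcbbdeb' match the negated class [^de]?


Negated class [^de] matches any char NOT in {d, e}
Scanning 'aeebebcbbdeb':
  pos 0: 'a' -> MATCH
  pos 1: 'e' -> no (excluded)
  pos 2: 'e' -> no (excluded)
  pos 3: 'b' -> MATCH
  pos 4: 'e' -> no (excluded)
  pos 5: 'b' -> MATCH
  pos 6: 'c' -> MATCH
  pos 7: 'b' -> MATCH
  pos 8: 'b' -> MATCH
  pos 9: 'd' -> no (excluded)
  pos 10: 'e' -> no (excluded)
  pos 11: 'b' -> MATCH
Total matches: 7

7


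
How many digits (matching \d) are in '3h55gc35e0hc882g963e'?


\d matches any digit 0-9.
Scanning '3h55gc35e0hc882g963e':
  pos 0: '3' -> DIGIT
  pos 2: '5' -> DIGIT
  pos 3: '5' -> DIGIT
  pos 6: '3' -> DIGIT
  pos 7: '5' -> DIGIT
  pos 9: '0' -> DIGIT
  pos 12: '8' -> DIGIT
  pos 13: '8' -> DIGIT
  pos 14: '2' -> DIGIT
  pos 16: '9' -> DIGIT
  pos 17: '6' -> DIGIT
  pos 18: '3' -> DIGIT
Digits found: ['3', '5', '5', '3', '5', '0', '8', '8', '2', '9', '6', '3']
Total: 12

12


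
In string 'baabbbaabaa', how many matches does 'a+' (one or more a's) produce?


Pattern 'a+' matches one or more consecutive a's.
String: 'baabbbaabaa'
Scanning for runs of a:
  Match 1: 'aa' (length 2)
  Match 2: 'aa' (length 2)
  Match 3: 'aa' (length 2)
Total matches: 3

3


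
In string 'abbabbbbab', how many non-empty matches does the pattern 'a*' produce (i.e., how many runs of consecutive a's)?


Pattern 'a*' matches zero or more a's. We want non-empty runs of consecutive a's.
String: 'abbabbbbab'
Walking through the string to find runs of a's:
  Run 1: positions 0-0 -> 'a'
  Run 2: positions 3-3 -> 'a'
  Run 3: positions 8-8 -> 'a'
Non-empty runs found: ['a', 'a', 'a']
Count: 3

3


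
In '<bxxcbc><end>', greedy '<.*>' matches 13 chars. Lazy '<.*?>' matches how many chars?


Greedy '<.*>' tries to match as MUCH as possible.
Lazy '<.*?>' tries to match as LITTLE as possible.

String: '<bxxcbc><end>'
Greedy '<.*>' starts at first '<' and extends to the LAST '>': '<bxxcbc><end>' (13 chars)
Lazy '<.*?>' starts at first '<' and stops at the FIRST '>': '<bxxcbc>' (8 chars)

8


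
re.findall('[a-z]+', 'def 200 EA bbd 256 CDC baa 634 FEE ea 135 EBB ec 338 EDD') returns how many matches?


Pattern '[a-z]+' finds one or more lowercase letters.
Text: 'def 200 EA bbd 256 CDC baa 634 FEE ea 135 EBB ec 338 EDD'
Scanning for matches:
  Match 1: 'def'
  Match 2: 'bbd'
  Match 3: 'baa'
  Match 4: 'ea'
  Match 5: 'ec'
Total matches: 5

5


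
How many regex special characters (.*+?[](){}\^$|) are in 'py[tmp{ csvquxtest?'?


Regex special characters are: . * + ? [ ] ( ) { } \ ^ $ |
Scanning 'py[tmp{ csvquxtest?':
  pos 2: '[' -> SPECIAL
  pos 6: '{' -> SPECIAL
  pos 18: '?' -> SPECIAL
Special chars found: ['[', '{', '?']
Total: 3

3


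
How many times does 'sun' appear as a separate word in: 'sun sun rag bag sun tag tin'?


Scanning each word for exact match 'sun':
  Word 1: 'sun' -> MATCH
  Word 2: 'sun' -> MATCH
  Word 3: 'rag' -> no
  Word 4: 'bag' -> no
  Word 5: 'sun' -> MATCH
  Word 6: 'tag' -> no
  Word 7: 'tin' -> no
Total matches: 3

3


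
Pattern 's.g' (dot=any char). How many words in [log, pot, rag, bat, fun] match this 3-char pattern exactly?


Pattern 's.g' means: starts with 's', any single char, ends with 'g'.
Checking each word (must be exactly 3 chars):
  'log' (len=3): no
  'pot' (len=3): no
  'rag' (len=3): no
  'bat' (len=3): no
  'fun' (len=3): no
Matching words: []
Total: 0

0


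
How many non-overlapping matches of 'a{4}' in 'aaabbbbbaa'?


Pattern 'a{4}' matches exactly 4 consecutive a's (greedy, non-overlapping).
String: 'aaabbbbbaa'
Scanning for runs of a's:
  Run at pos 0: 'aaa' (length 3) -> 0 match(es)
  Run at pos 8: 'aa' (length 2) -> 0 match(es)
Matches found: []
Total: 0

0


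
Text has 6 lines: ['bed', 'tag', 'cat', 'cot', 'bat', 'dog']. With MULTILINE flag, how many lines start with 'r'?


With MULTILINE flag, ^ matches the start of each line.
Lines: ['bed', 'tag', 'cat', 'cot', 'bat', 'dog']
Checking which lines start with 'r':
  Line 1: 'bed' -> no
  Line 2: 'tag' -> no
  Line 3: 'cat' -> no
  Line 4: 'cot' -> no
  Line 5: 'bat' -> no
  Line 6: 'dog' -> no
Matching lines: []
Count: 0

0


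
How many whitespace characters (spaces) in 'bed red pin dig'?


\s matches whitespace characters (spaces, tabs, etc.).
Text: 'bed red pin dig'
This text has 4 words separated by spaces.
Number of spaces = number of words - 1 = 4 - 1 = 3

3


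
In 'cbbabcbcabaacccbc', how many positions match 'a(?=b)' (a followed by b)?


Lookahead 'a(?=b)' matches 'a' only when followed by 'b'.
String: 'cbbabcbcabaacccbc'
Checking each position where char is 'a':
  pos 3: 'a' -> MATCH (next='b')
  pos 8: 'a' -> MATCH (next='b')
  pos 10: 'a' -> no (next='a')
  pos 11: 'a' -> no (next='c')
Matching positions: [3, 8]
Count: 2

2


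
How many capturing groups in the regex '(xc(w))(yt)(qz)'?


To count capturing groups, count each '(' that starts a group.
Pattern: '(xc(w))(yt)(qz)'
Walking through the pattern:
  Position 0: '(' -> group #1
  Position 3: '(' -> group #2
  Position 7: '(' -> group #3
  Position 11: '(' -> group #4
Total capturing groups: 4

4


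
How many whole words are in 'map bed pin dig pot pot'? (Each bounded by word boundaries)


Word boundaries (\b) mark the start/end of each word.
Text: 'map bed pin dig pot pot'
Splitting by whitespace:
  Word 1: 'map'
  Word 2: 'bed'
  Word 3: 'pin'
  Word 4: 'dig'
  Word 5: 'pot'
  Word 6: 'pot'
Total whole words: 6

6


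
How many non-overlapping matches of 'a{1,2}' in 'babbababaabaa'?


Pattern 'a{1,2}' matches between 1 and 2 consecutive a's (greedy).
String: 'babbababaabaa'
Finding runs of a's and applying greedy matching:
  Run at pos 1: 'a' (length 1)
  Run at pos 4: 'a' (length 1)
  Run at pos 6: 'a' (length 1)
  Run at pos 8: 'aa' (length 2)
  Run at pos 11: 'aa' (length 2)
Matches: ['a', 'a', 'a', 'aa', 'aa']
Count: 5

5


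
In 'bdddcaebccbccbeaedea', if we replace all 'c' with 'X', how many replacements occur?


re.sub('c', 'X', text) replaces every occurrence of 'c' with 'X'.
Text: 'bdddcaebccbccbeaedea'
Scanning for 'c':
  pos 4: 'c' -> replacement #1
  pos 8: 'c' -> replacement #2
  pos 9: 'c' -> replacement #3
  pos 11: 'c' -> replacement #4
  pos 12: 'c' -> replacement #5
Total replacements: 5

5


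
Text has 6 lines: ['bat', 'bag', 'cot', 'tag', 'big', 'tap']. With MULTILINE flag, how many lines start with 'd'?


With MULTILINE flag, ^ matches the start of each line.
Lines: ['bat', 'bag', 'cot', 'tag', 'big', 'tap']
Checking which lines start with 'd':
  Line 1: 'bat' -> no
  Line 2: 'bag' -> no
  Line 3: 'cot' -> no
  Line 4: 'tag' -> no
  Line 5: 'big' -> no
  Line 6: 'tap' -> no
Matching lines: []
Count: 0

0


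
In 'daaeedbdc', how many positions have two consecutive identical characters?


Looking for consecutive identical characters in 'daaeedbdc':
  pos 0-1: 'd' vs 'a' -> different
  pos 1-2: 'a' vs 'a' -> MATCH ('aa')
  pos 2-3: 'a' vs 'e' -> different
  pos 3-4: 'e' vs 'e' -> MATCH ('ee')
  pos 4-5: 'e' vs 'd' -> different
  pos 5-6: 'd' vs 'b' -> different
  pos 6-7: 'b' vs 'd' -> different
  pos 7-8: 'd' vs 'c' -> different
Consecutive identical pairs: ['aa', 'ee']
Count: 2

2


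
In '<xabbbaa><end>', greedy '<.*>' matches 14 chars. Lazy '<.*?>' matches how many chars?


Greedy '<.*>' tries to match as MUCH as possible.
Lazy '<.*?>' tries to match as LITTLE as possible.

String: '<xabbbaa><end>'
Greedy '<.*>' starts at first '<' and extends to the LAST '>': '<xabbbaa><end>' (14 chars)
Lazy '<.*?>' starts at first '<' and stops at the FIRST '>': '<xabbbaa>' (9 chars)

9


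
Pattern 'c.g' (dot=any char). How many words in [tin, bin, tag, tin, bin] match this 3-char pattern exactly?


Pattern 'c.g' means: starts with 'c', any single char, ends with 'g'.
Checking each word (must be exactly 3 chars):
  'tin' (len=3): no
  'bin' (len=3): no
  'tag' (len=3): no
  'tin' (len=3): no
  'bin' (len=3): no
Matching words: []
Total: 0

0


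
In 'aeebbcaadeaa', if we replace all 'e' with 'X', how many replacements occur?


re.sub('e', 'X', text) replaces every occurrence of 'e' with 'X'.
Text: 'aeebbcaadeaa'
Scanning for 'e':
  pos 1: 'e' -> replacement #1
  pos 2: 'e' -> replacement #2
  pos 9: 'e' -> replacement #3
Total replacements: 3

3


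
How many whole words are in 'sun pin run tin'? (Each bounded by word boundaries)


Word boundaries (\b) mark the start/end of each word.
Text: 'sun pin run tin'
Splitting by whitespace:
  Word 1: 'sun'
  Word 2: 'pin'
  Word 3: 'run'
  Word 4: 'tin'
Total whole words: 4

4


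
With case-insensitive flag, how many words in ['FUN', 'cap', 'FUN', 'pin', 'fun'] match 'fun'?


Case-insensitive matching: compare each word's lowercase form to 'fun'.
  'FUN' -> lower='fun' -> MATCH
  'cap' -> lower='cap' -> no
  'FUN' -> lower='fun' -> MATCH
  'pin' -> lower='pin' -> no
  'fun' -> lower='fun' -> MATCH
Matches: ['FUN', 'FUN', 'fun']
Count: 3

3


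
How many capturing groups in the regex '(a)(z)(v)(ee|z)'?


To count capturing groups, count each '(' that starts a group.
Pattern: '(a)(z)(v)(ee|z)'
Walking through the pattern:
  Position 0: '(' -> group #1
  Position 3: '(' -> group #2
  Position 6: '(' -> group #3
  Position 9: '(' -> group #4
Total capturing groups: 4

4


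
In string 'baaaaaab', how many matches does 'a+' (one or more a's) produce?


Pattern 'a+' matches one or more consecutive a's.
String: 'baaaaaab'
Scanning for runs of a:
  Match 1: 'aaaaaa' (length 6)
Total matches: 1

1


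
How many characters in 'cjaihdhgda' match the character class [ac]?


Character class [ac] matches any of: {a, c}
Scanning string 'cjaihdhgda' character by character:
  pos 0: 'c' -> MATCH
  pos 1: 'j' -> no
  pos 2: 'a' -> MATCH
  pos 3: 'i' -> no
  pos 4: 'h' -> no
  pos 5: 'd' -> no
  pos 6: 'h' -> no
  pos 7: 'g' -> no
  pos 8: 'd' -> no
  pos 9: 'a' -> MATCH
Total matches: 3

3


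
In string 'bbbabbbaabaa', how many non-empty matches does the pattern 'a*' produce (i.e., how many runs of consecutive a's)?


Pattern 'a*' matches zero or more a's. We want non-empty runs of consecutive a's.
String: 'bbbabbbaabaa'
Walking through the string to find runs of a's:
  Run 1: positions 3-3 -> 'a'
  Run 2: positions 7-8 -> 'aa'
  Run 3: positions 10-11 -> 'aa'
Non-empty runs found: ['a', 'aa', 'aa']
Count: 3

3


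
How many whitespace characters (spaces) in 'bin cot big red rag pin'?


\s matches whitespace characters (spaces, tabs, etc.).
Text: 'bin cot big red rag pin'
This text has 6 words separated by spaces.
Number of spaces = number of words - 1 = 6 - 1 = 5

5


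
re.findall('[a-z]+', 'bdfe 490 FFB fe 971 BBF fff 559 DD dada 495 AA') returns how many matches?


Pattern '[a-z]+' finds one or more lowercase letters.
Text: 'bdfe 490 FFB fe 971 BBF fff 559 DD dada 495 AA'
Scanning for matches:
  Match 1: 'bdfe'
  Match 2: 'fe'
  Match 3: 'fff'
  Match 4: 'dada'
Total matches: 4

4


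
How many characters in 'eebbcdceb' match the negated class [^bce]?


Negated class [^bce] matches any char NOT in {b, c, e}
Scanning 'eebbcdceb':
  pos 0: 'e' -> no (excluded)
  pos 1: 'e' -> no (excluded)
  pos 2: 'b' -> no (excluded)
  pos 3: 'b' -> no (excluded)
  pos 4: 'c' -> no (excluded)
  pos 5: 'd' -> MATCH
  pos 6: 'c' -> no (excluded)
  pos 7: 'e' -> no (excluded)
  pos 8: 'b' -> no (excluded)
Total matches: 1

1


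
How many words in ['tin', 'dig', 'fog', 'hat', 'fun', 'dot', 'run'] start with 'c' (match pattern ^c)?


Pattern ^c anchors to start of word. Check which words begin with 'c':
  'tin' -> no
  'dig' -> no
  'fog' -> no
  'hat' -> no
  'fun' -> no
  'dot' -> no
  'run' -> no
Matching words: []
Count: 0

0


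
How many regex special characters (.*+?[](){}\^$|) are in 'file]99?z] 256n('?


Regex special characters are: . * + ? [ ] ( ) { } \ ^ $ |
Scanning 'file]99?z] 256n(':
  pos 4: ']' -> SPECIAL
  pos 7: '?' -> SPECIAL
  pos 9: ']' -> SPECIAL
  pos 15: '(' -> SPECIAL
Special chars found: [']', '?', ']', '(']
Total: 4

4


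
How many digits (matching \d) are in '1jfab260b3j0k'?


\d matches any digit 0-9.
Scanning '1jfab260b3j0k':
  pos 0: '1' -> DIGIT
  pos 5: '2' -> DIGIT
  pos 6: '6' -> DIGIT
  pos 7: '0' -> DIGIT
  pos 9: '3' -> DIGIT
  pos 11: '0' -> DIGIT
Digits found: ['1', '2', '6', '0', '3', '0']
Total: 6

6


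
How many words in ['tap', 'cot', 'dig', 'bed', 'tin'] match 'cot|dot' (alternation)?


Alternation 'cot|dot' matches either 'cot' or 'dot'.
Checking each word:
  'tap' -> no
  'cot' -> MATCH
  'dig' -> no
  'bed' -> no
  'tin' -> no
Matches: ['cot']
Count: 1

1


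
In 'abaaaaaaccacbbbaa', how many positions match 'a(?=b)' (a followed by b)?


Lookahead 'a(?=b)' matches 'a' only when followed by 'b'.
String: 'abaaaaaaccacbbbaa'
Checking each position where char is 'a':
  pos 0: 'a' -> MATCH (next='b')
  pos 2: 'a' -> no (next='a')
  pos 3: 'a' -> no (next='a')
  pos 4: 'a' -> no (next='a')
  pos 5: 'a' -> no (next='a')
  pos 6: 'a' -> no (next='a')
  pos 7: 'a' -> no (next='c')
  pos 10: 'a' -> no (next='c')
  pos 15: 'a' -> no (next='a')
Matching positions: [0]
Count: 1

1


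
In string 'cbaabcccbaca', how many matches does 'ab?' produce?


Pattern 'ab?' matches 'a' optionally followed by 'b'.
String: 'cbaabcccbaca'
Scanning left to right for 'a' then checking next char:
  Match 1: 'a' (a not followed by b)
  Match 2: 'ab' (a followed by b)
  Match 3: 'a' (a not followed by b)
  Match 4: 'a' (a not followed by b)
Total matches: 4

4


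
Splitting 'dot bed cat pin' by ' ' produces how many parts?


Splitting by ' ' breaks the string at each occurrence of the separator.
Text: 'dot bed cat pin'
Parts after split:
  Part 1: 'dot'
  Part 2: 'bed'
  Part 3: 'cat'
  Part 4: 'pin'
Total parts: 4

4


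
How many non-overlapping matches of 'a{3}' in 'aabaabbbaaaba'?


Pattern 'a{3}' matches exactly 3 consecutive a's (greedy, non-overlapping).
String: 'aabaabbbaaaba'
Scanning for runs of a's:
  Run at pos 0: 'aa' (length 2) -> 0 match(es)
  Run at pos 3: 'aa' (length 2) -> 0 match(es)
  Run at pos 8: 'aaa' (length 3) -> 1 match(es)
  Run at pos 12: 'a' (length 1) -> 0 match(es)
Matches found: ['aaa']
Total: 1

1


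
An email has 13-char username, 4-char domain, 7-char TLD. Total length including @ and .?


An email address has format: username@domain.tld
Username length: 13
'@' character: 1
Domain length: 4
'.' character: 1
TLD length: 7
Total = 13 + 1 + 4 + 1 + 7 = 26

26


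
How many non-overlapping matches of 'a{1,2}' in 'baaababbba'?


Pattern 'a{1,2}' matches between 1 and 2 consecutive a's (greedy).
String: 'baaababbba'
Finding runs of a's and applying greedy matching:
  Run at pos 1: 'aaa' (length 3)
  Run at pos 5: 'a' (length 1)
  Run at pos 9: 'a' (length 1)
Matches: ['aa', 'a', 'a', 'a']
Count: 4

4


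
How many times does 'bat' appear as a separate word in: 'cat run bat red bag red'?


Scanning each word for exact match 'bat':
  Word 1: 'cat' -> no
  Word 2: 'run' -> no
  Word 3: 'bat' -> MATCH
  Word 4: 'red' -> no
  Word 5: 'bag' -> no
  Word 6: 'red' -> no
Total matches: 1

1


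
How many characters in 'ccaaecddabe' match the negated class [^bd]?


Negated class [^bd] matches any char NOT in {b, d}
Scanning 'ccaaecddabe':
  pos 0: 'c' -> MATCH
  pos 1: 'c' -> MATCH
  pos 2: 'a' -> MATCH
  pos 3: 'a' -> MATCH
  pos 4: 'e' -> MATCH
  pos 5: 'c' -> MATCH
  pos 6: 'd' -> no (excluded)
  pos 7: 'd' -> no (excluded)
  pos 8: 'a' -> MATCH
  pos 9: 'b' -> no (excluded)
  pos 10: 'e' -> MATCH
Total matches: 8

8


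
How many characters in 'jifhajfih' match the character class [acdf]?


Character class [acdf] matches any of: {a, c, d, f}
Scanning string 'jifhajfih' character by character:
  pos 0: 'j' -> no
  pos 1: 'i' -> no
  pos 2: 'f' -> MATCH
  pos 3: 'h' -> no
  pos 4: 'a' -> MATCH
  pos 5: 'j' -> no
  pos 6: 'f' -> MATCH
  pos 7: 'i' -> no
  pos 8: 'h' -> no
Total matches: 3

3


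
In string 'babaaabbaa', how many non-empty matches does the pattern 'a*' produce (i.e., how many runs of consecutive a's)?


Pattern 'a*' matches zero or more a's. We want non-empty runs of consecutive a's.
String: 'babaaabbaa'
Walking through the string to find runs of a's:
  Run 1: positions 1-1 -> 'a'
  Run 2: positions 3-5 -> 'aaa'
  Run 3: positions 8-9 -> 'aa'
Non-empty runs found: ['a', 'aaa', 'aa']
Count: 3

3


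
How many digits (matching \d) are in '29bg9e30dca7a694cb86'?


\d matches any digit 0-9.
Scanning '29bg9e30dca7a694cb86':
  pos 0: '2' -> DIGIT
  pos 1: '9' -> DIGIT
  pos 4: '9' -> DIGIT
  pos 6: '3' -> DIGIT
  pos 7: '0' -> DIGIT
  pos 11: '7' -> DIGIT
  pos 13: '6' -> DIGIT
  pos 14: '9' -> DIGIT
  pos 15: '4' -> DIGIT
  pos 18: '8' -> DIGIT
  pos 19: '6' -> DIGIT
Digits found: ['2', '9', '9', '3', '0', '7', '6', '9', '4', '8', '6']
Total: 11

11


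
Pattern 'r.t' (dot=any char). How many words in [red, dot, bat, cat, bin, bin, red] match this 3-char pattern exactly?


Pattern 'r.t' means: starts with 'r', any single char, ends with 't'.
Checking each word (must be exactly 3 chars):
  'red' (len=3): no
  'dot' (len=3): no
  'bat' (len=3): no
  'cat' (len=3): no
  'bin' (len=3): no
  'bin' (len=3): no
  'red' (len=3): no
Matching words: []
Total: 0

0


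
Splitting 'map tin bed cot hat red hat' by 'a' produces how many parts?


Splitting by 'a' breaks the string at each occurrence of the separator.
Text: 'map tin bed cot hat red hat'
Parts after split:
  Part 1: 'm'
  Part 2: 'p tin bed cot h'
  Part 3: 't red h'
  Part 4: 't'
Total parts: 4

4


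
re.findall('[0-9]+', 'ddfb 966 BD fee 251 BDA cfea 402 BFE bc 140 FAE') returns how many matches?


Pattern '[0-9]+' finds one or more digits.
Text: 'ddfb 966 BD fee 251 BDA cfea 402 BFE bc 140 FAE'
Scanning for matches:
  Match 1: '966'
  Match 2: '251'
  Match 3: '402'
  Match 4: '140'
Total matches: 4

4


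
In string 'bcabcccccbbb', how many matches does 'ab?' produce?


Pattern 'ab?' matches 'a' optionally followed by 'b'.
String: 'bcabcccccbbb'
Scanning left to right for 'a' then checking next char:
  Match 1: 'ab' (a followed by b)
Total matches: 1

1


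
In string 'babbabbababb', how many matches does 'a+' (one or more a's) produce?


Pattern 'a+' matches one or more consecutive a's.
String: 'babbabbababb'
Scanning for runs of a:
  Match 1: 'a' (length 1)
  Match 2: 'a' (length 1)
  Match 3: 'a' (length 1)
  Match 4: 'a' (length 1)
Total matches: 4

4


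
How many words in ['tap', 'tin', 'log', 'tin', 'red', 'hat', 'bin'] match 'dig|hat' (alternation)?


Alternation 'dig|hat' matches either 'dig' or 'hat'.
Checking each word:
  'tap' -> no
  'tin' -> no
  'log' -> no
  'tin' -> no
  'red' -> no
  'hat' -> MATCH
  'bin' -> no
Matches: ['hat']
Count: 1

1


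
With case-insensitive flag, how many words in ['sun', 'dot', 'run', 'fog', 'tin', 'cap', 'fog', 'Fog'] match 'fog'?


Case-insensitive matching: compare each word's lowercase form to 'fog'.
  'sun' -> lower='sun' -> no
  'dot' -> lower='dot' -> no
  'run' -> lower='run' -> no
  'fog' -> lower='fog' -> MATCH
  'tin' -> lower='tin' -> no
  'cap' -> lower='cap' -> no
  'fog' -> lower='fog' -> MATCH
  'Fog' -> lower='fog' -> MATCH
Matches: ['fog', 'fog', 'Fog']
Count: 3

3


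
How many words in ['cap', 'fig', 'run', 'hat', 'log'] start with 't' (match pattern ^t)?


Pattern ^t anchors to start of word. Check which words begin with 't':
  'cap' -> no
  'fig' -> no
  'run' -> no
  'hat' -> no
  'log' -> no
Matching words: []
Count: 0

0


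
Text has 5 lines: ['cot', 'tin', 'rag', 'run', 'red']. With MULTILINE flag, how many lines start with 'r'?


With MULTILINE flag, ^ matches the start of each line.
Lines: ['cot', 'tin', 'rag', 'run', 'red']
Checking which lines start with 'r':
  Line 1: 'cot' -> no
  Line 2: 'tin' -> no
  Line 3: 'rag' -> MATCH
  Line 4: 'run' -> MATCH
  Line 5: 'red' -> MATCH
Matching lines: ['rag', 'run', 'red']
Count: 3

3


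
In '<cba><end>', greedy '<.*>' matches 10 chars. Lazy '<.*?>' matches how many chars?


Greedy '<.*>' tries to match as MUCH as possible.
Lazy '<.*?>' tries to match as LITTLE as possible.

String: '<cba><end>'
Greedy '<.*>' starts at first '<' and extends to the LAST '>': '<cba><end>' (10 chars)
Lazy '<.*?>' starts at first '<' and stops at the FIRST '>': '<cba>' (5 chars)

5


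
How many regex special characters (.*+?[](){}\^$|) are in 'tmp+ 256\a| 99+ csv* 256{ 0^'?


Regex special characters are: . * + ? [ ] ( ) { } \ ^ $ |
Scanning 'tmp+ 256\a| 99+ csv* 256{ 0^':
  pos 3: '+' -> SPECIAL
  pos 8: '\' -> SPECIAL
  pos 10: '|' -> SPECIAL
  pos 14: '+' -> SPECIAL
  pos 19: '*' -> SPECIAL
  pos 24: '{' -> SPECIAL
  pos 27: '^' -> SPECIAL
Special chars found: ['+', '\\', '|', '+', '*', '{', '^']
Total: 7

7


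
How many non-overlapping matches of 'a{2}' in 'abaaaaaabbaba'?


Pattern 'a{2}' matches exactly 2 consecutive a's (greedy, non-overlapping).
String: 'abaaaaaabbaba'
Scanning for runs of a's:
  Run at pos 0: 'a' (length 1) -> 0 match(es)
  Run at pos 2: 'aaaaaa' (length 6) -> 3 match(es)
  Run at pos 10: 'a' (length 1) -> 0 match(es)
  Run at pos 12: 'a' (length 1) -> 0 match(es)
Matches found: ['aa', 'aa', 'aa']
Total: 3

3


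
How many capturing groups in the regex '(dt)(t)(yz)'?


To count capturing groups, count each '(' that starts a group.
Pattern: '(dt)(t)(yz)'
Walking through the pattern:
  Position 0: '(' -> group #1
  Position 4: '(' -> group #2
  Position 7: '(' -> group #3
Total capturing groups: 3

3


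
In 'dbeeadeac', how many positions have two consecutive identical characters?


Looking for consecutive identical characters in 'dbeeadeac':
  pos 0-1: 'd' vs 'b' -> different
  pos 1-2: 'b' vs 'e' -> different
  pos 2-3: 'e' vs 'e' -> MATCH ('ee')
  pos 3-4: 'e' vs 'a' -> different
  pos 4-5: 'a' vs 'd' -> different
  pos 5-6: 'd' vs 'e' -> different
  pos 6-7: 'e' vs 'a' -> different
  pos 7-8: 'a' vs 'c' -> different
Consecutive identical pairs: ['ee']
Count: 1

1


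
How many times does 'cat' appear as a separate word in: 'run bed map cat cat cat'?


Scanning each word for exact match 'cat':
  Word 1: 'run' -> no
  Word 2: 'bed' -> no
  Word 3: 'map' -> no
  Word 4: 'cat' -> MATCH
  Word 5: 'cat' -> MATCH
  Word 6: 'cat' -> MATCH
Total matches: 3

3


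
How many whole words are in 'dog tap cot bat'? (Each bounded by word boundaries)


Word boundaries (\b) mark the start/end of each word.
Text: 'dog tap cot bat'
Splitting by whitespace:
  Word 1: 'dog'
  Word 2: 'tap'
  Word 3: 'cot'
  Word 4: 'bat'
Total whole words: 4

4


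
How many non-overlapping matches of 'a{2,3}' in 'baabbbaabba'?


Pattern 'a{2,3}' matches between 2 and 3 consecutive a's (greedy).
String: 'baabbbaabba'
Finding runs of a's and applying greedy matching:
  Run at pos 1: 'aa' (length 2)
  Run at pos 6: 'aa' (length 2)
  Run at pos 10: 'a' (length 1)
Matches: ['aa', 'aa']
Count: 2

2


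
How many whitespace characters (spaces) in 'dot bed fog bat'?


\s matches whitespace characters (spaces, tabs, etc.).
Text: 'dot bed fog bat'
This text has 4 words separated by spaces.
Number of spaces = number of words - 1 = 4 - 1 = 3

3


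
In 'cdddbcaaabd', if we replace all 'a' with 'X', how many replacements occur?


re.sub('a', 'X', text) replaces every occurrence of 'a' with 'X'.
Text: 'cdddbcaaabd'
Scanning for 'a':
  pos 6: 'a' -> replacement #1
  pos 7: 'a' -> replacement #2
  pos 8: 'a' -> replacement #3
Total replacements: 3

3


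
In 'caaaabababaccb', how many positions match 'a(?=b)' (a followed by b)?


Lookahead 'a(?=b)' matches 'a' only when followed by 'b'.
String: 'caaaabababaccb'
Checking each position where char is 'a':
  pos 1: 'a' -> no (next='a')
  pos 2: 'a' -> no (next='a')
  pos 3: 'a' -> no (next='a')
  pos 4: 'a' -> MATCH (next='b')
  pos 6: 'a' -> MATCH (next='b')
  pos 8: 'a' -> MATCH (next='b')
  pos 10: 'a' -> no (next='c')
Matching positions: [4, 6, 8]
Count: 3

3


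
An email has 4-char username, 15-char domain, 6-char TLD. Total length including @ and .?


An email address has format: username@domain.tld
Username length: 4
'@' character: 1
Domain length: 15
'.' character: 1
TLD length: 6
Total = 4 + 1 + 15 + 1 + 6 = 27

27


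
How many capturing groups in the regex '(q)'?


To count capturing groups, count each '(' that starts a group.
Pattern: '(q)'
Walking through the pattern:
  Position 0: '(' -> group #1
Total capturing groups: 1

1


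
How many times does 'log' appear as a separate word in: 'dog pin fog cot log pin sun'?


Scanning each word for exact match 'log':
  Word 1: 'dog' -> no
  Word 2: 'pin' -> no
  Word 3: 'fog' -> no
  Word 4: 'cot' -> no
  Word 5: 'log' -> MATCH
  Word 6: 'pin' -> no
  Word 7: 'sun' -> no
Total matches: 1

1


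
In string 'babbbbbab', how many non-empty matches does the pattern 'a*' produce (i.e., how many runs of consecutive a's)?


Pattern 'a*' matches zero or more a's. We want non-empty runs of consecutive a's.
String: 'babbbbbab'
Walking through the string to find runs of a's:
  Run 1: positions 1-1 -> 'a'
  Run 2: positions 7-7 -> 'a'
Non-empty runs found: ['a', 'a']
Count: 2

2


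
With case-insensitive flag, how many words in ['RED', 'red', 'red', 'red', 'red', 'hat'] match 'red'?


Case-insensitive matching: compare each word's lowercase form to 'red'.
  'RED' -> lower='red' -> MATCH
  'red' -> lower='red' -> MATCH
  'red' -> lower='red' -> MATCH
  'red' -> lower='red' -> MATCH
  'red' -> lower='red' -> MATCH
  'hat' -> lower='hat' -> no
Matches: ['RED', 'red', 'red', 'red', 'red']
Count: 5

5


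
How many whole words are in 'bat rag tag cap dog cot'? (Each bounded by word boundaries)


Word boundaries (\b) mark the start/end of each word.
Text: 'bat rag tag cap dog cot'
Splitting by whitespace:
  Word 1: 'bat'
  Word 2: 'rag'
  Word 3: 'tag'
  Word 4: 'cap'
  Word 5: 'dog'
  Word 6: 'cot'
Total whole words: 6

6


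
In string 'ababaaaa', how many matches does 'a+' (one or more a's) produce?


Pattern 'a+' matches one or more consecutive a's.
String: 'ababaaaa'
Scanning for runs of a:
  Match 1: 'a' (length 1)
  Match 2: 'a' (length 1)
  Match 3: 'aaaa' (length 4)
Total matches: 3

3


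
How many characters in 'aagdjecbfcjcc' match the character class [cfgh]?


Character class [cfgh] matches any of: {c, f, g, h}
Scanning string 'aagdjecbfcjcc' character by character:
  pos 0: 'a' -> no
  pos 1: 'a' -> no
  pos 2: 'g' -> MATCH
  pos 3: 'd' -> no
  pos 4: 'j' -> no
  pos 5: 'e' -> no
  pos 6: 'c' -> MATCH
  pos 7: 'b' -> no
  pos 8: 'f' -> MATCH
  pos 9: 'c' -> MATCH
  pos 10: 'j' -> no
  pos 11: 'c' -> MATCH
  pos 12: 'c' -> MATCH
Total matches: 6

6


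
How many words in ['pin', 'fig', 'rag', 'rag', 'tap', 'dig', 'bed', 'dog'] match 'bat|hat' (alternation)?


Alternation 'bat|hat' matches either 'bat' or 'hat'.
Checking each word:
  'pin' -> no
  'fig' -> no
  'rag' -> no
  'rag' -> no
  'tap' -> no
  'dig' -> no
  'bed' -> no
  'dog' -> no
Matches: []
Count: 0

0


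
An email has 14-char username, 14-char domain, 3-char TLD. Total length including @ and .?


An email address has format: username@domain.tld
Username length: 14
'@' character: 1
Domain length: 14
'.' character: 1
TLD length: 3
Total = 14 + 1 + 14 + 1 + 3 = 33

33


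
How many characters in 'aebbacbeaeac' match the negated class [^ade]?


Negated class [^ade] matches any char NOT in {a, d, e}
Scanning 'aebbacbeaeac':
  pos 0: 'a' -> no (excluded)
  pos 1: 'e' -> no (excluded)
  pos 2: 'b' -> MATCH
  pos 3: 'b' -> MATCH
  pos 4: 'a' -> no (excluded)
  pos 5: 'c' -> MATCH
  pos 6: 'b' -> MATCH
  pos 7: 'e' -> no (excluded)
  pos 8: 'a' -> no (excluded)
  pos 9: 'e' -> no (excluded)
  pos 10: 'a' -> no (excluded)
  pos 11: 'c' -> MATCH
Total matches: 5

5


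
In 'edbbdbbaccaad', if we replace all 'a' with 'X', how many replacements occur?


re.sub('a', 'X', text) replaces every occurrence of 'a' with 'X'.
Text: 'edbbdbbaccaad'
Scanning for 'a':
  pos 7: 'a' -> replacement #1
  pos 10: 'a' -> replacement #2
  pos 11: 'a' -> replacement #3
Total replacements: 3

3


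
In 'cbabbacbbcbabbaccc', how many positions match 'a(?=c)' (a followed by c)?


Lookahead 'a(?=c)' matches 'a' only when followed by 'c'.
String: 'cbabbacbbcbabbaccc'
Checking each position where char is 'a':
  pos 2: 'a' -> no (next='b')
  pos 5: 'a' -> MATCH (next='c')
  pos 11: 'a' -> no (next='b')
  pos 14: 'a' -> MATCH (next='c')
Matching positions: [5, 14]
Count: 2

2


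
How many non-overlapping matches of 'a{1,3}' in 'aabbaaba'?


Pattern 'a{1,3}' matches between 1 and 3 consecutive a's (greedy).
String: 'aabbaaba'
Finding runs of a's and applying greedy matching:
  Run at pos 0: 'aa' (length 2)
  Run at pos 4: 'aa' (length 2)
  Run at pos 7: 'a' (length 1)
Matches: ['aa', 'aa', 'a']
Count: 3

3


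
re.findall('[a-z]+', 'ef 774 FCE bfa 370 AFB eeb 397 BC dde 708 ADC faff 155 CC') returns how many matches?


Pattern '[a-z]+' finds one or more lowercase letters.
Text: 'ef 774 FCE bfa 370 AFB eeb 397 BC dde 708 ADC faff 155 CC'
Scanning for matches:
  Match 1: 'ef'
  Match 2: 'bfa'
  Match 3: 'eeb'
  Match 4: 'dde'
  Match 5: 'faff'
Total matches: 5

5


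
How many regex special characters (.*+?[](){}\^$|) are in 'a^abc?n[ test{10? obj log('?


Regex special characters are: . * + ? [ ] ( ) { } \ ^ $ |
Scanning 'a^abc?n[ test{10? obj log(':
  pos 1: '^' -> SPECIAL
  pos 5: '?' -> SPECIAL
  pos 7: '[' -> SPECIAL
  pos 13: '{' -> SPECIAL
  pos 16: '?' -> SPECIAL
  pos 25: '(' -> SPECIAL
Special chars found: ['^', '?', '[', '{', '?', '(']
Total: 6

6


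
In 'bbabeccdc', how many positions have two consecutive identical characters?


Looking for consecutive identical characters in 'bbabeccdc':
  pos 0-1: 'b' vs 'b' -> MATCH ('bb')
  pos 1-2: 'b' vs 'a' -> different
  pos 2-3: 'a' vs 'b' -> different
  pos 3-4: 'b' vs 'e' -> different
  pos 4-5: 'e' vs 'c' -> different
  pos 5-6: 'c' vs 'c' -> MATCH ('cc')
  pos 6-7: 'c' vs 'd' -> different
  pos 7-8: 'd' vs 'c' -> different
Consecutive identical pairs: ['bb', 'cc']
Count: 2

2


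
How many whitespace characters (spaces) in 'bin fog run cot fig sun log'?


\s matches whitespace characters (spaces, tabs, etc.).
Text: 'bin fog run cot fig sun log'
This text has 7 words separated by spaces.
Number of spaces = number of words - 1 = 7 - 1 = 6

6


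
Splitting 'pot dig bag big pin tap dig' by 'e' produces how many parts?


Splitting by 'e' breaks the string at each occurrence of the separator.
Text: 'pot dig bag big pin tap dig'
Parts after split:
  Part 1: 'pot dig bag big pin tap dig'
Total parts: 1

1


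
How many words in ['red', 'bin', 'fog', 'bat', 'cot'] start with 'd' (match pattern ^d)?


Pattern ^d anchors to start of word. Check which words begin with 'd':
  'red' -> no
  'bin' -> no
  'fog' -> no
  'bat' -> no
  'cot' -> no
Matching words: []
Count: 0

0


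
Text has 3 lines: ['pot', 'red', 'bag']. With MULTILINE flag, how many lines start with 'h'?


With MULTILINE flag, ^ matches the start of each line.
Lines: ['pot', 'red', 'bag']
Checking which lines start with 'h':
  Line 1: 'pot' -> no
  Line 2: 'red' -> no
  Line 3: 'bag' -> no
Matching lines: []
Count: 0

0


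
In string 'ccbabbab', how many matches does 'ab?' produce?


Pattern 'ab?' matches 'a' optionally followed by 'b'.
String: 'ccbabbab'
Scanning left to right for 'a' then checking next char:
  Match 1: 'ab' (a followed by b)
  Match 2: 'ab' (a followed by b)
Total matches: 2

2


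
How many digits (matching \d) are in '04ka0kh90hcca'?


\d matches any digit 0-9.
Scanning '04ka0kh90hcca':
  pos 0: '0' -> DIGIT
  pos 1: '4' -> DIGIT
  pos 4: '0' -> DIGIT
  pos 7: '9' -> DIGIT
  pos 8: '0' -> DIGIT
Digits found: ['0', '4', '0', '9', '0']
Total: 5

5


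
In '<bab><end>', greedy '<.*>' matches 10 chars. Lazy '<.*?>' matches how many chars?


Greedy '<.*>' tries to match as MUCH as possible.
Lazy '<.*?>' tries to match as LITTLE as possible.

String: '<bab><end>'
Greedy '<.*>' starts at first '<' and extends to the LAST '>': '<bab><end>' (10 chars)
Lazy '<.*?>' starts at first '<' and stops at the FIRST '>': '<bab>' (5 chars)

5


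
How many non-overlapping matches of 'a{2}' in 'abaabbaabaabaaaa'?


Pattern 'a{2}' matches exactly 2 consecutive a's (greedy, non-overlapping).
String: 'abaabbaabaabaaaa'
Scanning for runs of a's:
  Run at pos 0: 'a' (length 1) -> 0 match(es)
  Run at pos 2: 'aa' (length 2) -> 1 match(es)
  Run at pos 6: 'aa' (length 2) -> 1 match(es)
  Run at pos 9: 'aa' (length 2) -> 1 match(es)
  Run at pos 12: 'aaaa' (length 4) -> 2 match(es)
Matches found: ['aa', 'aa', 'aa', 'aa', 'aa']
Total: 5

5


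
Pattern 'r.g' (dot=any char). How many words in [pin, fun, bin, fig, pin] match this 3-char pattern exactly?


Pattern 'r.g' means: starts with 'r', any single char, ends with 'g'.
Checking each word (must be exactly 3 chars):
  'pin' (len=3): no
  'fun' (len=3): no
  'bin' (len=3): no
  'fig' (len=3): no
  'pin' (len=3): no
Matching words: []
Total: 0

0


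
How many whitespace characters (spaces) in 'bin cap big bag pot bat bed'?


\s matches whitespace characters (spaces, tabs, etc.).
Text: 'bin cap big bag pot bat bed'
This text has 7 words separated by spaces.
Number of spaces = number of words - 1 = 7 - 1 = 6

6


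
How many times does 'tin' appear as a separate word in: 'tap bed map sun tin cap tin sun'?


Scanning each word for exact match 'tin':
  Word 1: 'tap' -> no
  Word 2: 'bed' -> no
  Word 3: 'map' -> no
  Word 4: 'sun' -> no
  Word 5: 'tin' -> MATCH
  Word 6: 'cap' -> no
  Word 7: 'tin' -> MATCH
  Word 8: 'sun' -> no
Total matches: 2

2


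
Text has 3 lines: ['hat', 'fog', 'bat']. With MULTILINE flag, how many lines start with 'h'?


With MULTILINE flag, ^ matches the start of each line.
Lines: ['hat', 'fog', 'bat']
Checking which lines start with 'h':
  Line 1: 'hat' -> MATCH
  Line 2: 'fog' -> no
  Line 3: 'bat' -> no
Matching lines: ['hat']
Count: 1

1


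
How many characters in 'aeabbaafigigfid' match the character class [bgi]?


Character class [bgi] matches any of: {b, g, i}
Scanning string 'aeabbaafigigfid' character by character:
  pos 0: 'a' -> no
  pos 1: 'e' -> no
  pos 2: 'a' -> no
  pos 3: 'b' -> MATCH
  pos 4: 'b' -> MATCH
  pos 5: 'a' -> no
  pos 6: 'a' -> no
  pos 7: 'f' -> no
  pos 8: 'i' -> MATCH
  pos 9: 'g' -> MATCH
  pos 10: 'i' -> MATCH
  pos 11: 'g' -> MATCH
  pos 12: 'f' -> no
  pos 13: 'i' -> MATCH
  pos 14: 'd' -> no
Total matches: 7

7


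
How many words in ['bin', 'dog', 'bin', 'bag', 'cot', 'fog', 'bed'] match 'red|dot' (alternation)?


Alternation 'red|dot' matches either 'red' or 'dot'.
Checking each word:
  'bin' -> no
  'dog' -> no
  'bin' -> no
  'bag' -> no
  'cot' -> no
  'fog' -> no
  'bed' -> no
Matches: []
Count: 0

0


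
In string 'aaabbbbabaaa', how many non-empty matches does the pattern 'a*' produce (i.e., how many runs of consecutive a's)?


Pattern 'a*' matches zero or more a's. We want non-empty runs of consecutive a's.
String: 'aaabbbbabaaa'
Walking through the string to find runs of a's:
  Run 1: positions 0-2 -> 'aaa'
  Run 2: positions 7-7 -> 'a'
  Run 3: positions 9-11 -> 'aaa'
Non-empty runs found: ['aaa', 'a', 'aaa']
Count: 3

3


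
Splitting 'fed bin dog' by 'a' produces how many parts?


Splitting by 'a' breaks the string at each occurrence of the separator.
Text: 'fed bin dog'
Parts after split:
  Part 1: 'fed bin dog'
Total parts: 1

1


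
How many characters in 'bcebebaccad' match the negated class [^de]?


Negated class [^de] matches any char NOT in {d, e}
Scanning 'bcebebaccad':
  pos 0: 'b' -> MATCH
  pos 1: 'c' -> MATCH
  pos 2: 'e' -> no (excluded)
  pos 3: 'b' -> MATCH
  pos 4: 'e' -> no (excluded)
  pos 5: 'b' -> MATCH
  pos 6: 'a' -> MATCH
  pos 7: 'c' -> MATCH
  pos 8: 'c' -> MATCH
  pos 9: 'a' -> MATCH
  pos 10: 'd' -> no (excluded)
Total matches: 8

8


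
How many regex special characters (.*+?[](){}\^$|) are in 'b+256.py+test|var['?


Regex special characters are: . * + ? [ ] ( ) { } \ ^ $ |
Scanning 'b+256.py+test|var[':
  pos 1: '+' -> SPECIAL
  pos 5: '.' -> SPECIAL
  pos 8: '+' -> SPECIAL
  pos 13: '|' -> SPECIAL
  pos 17: '[' -> SPECIAL
Special chars found: ['+', '.', '+', '|', '[']
Total: 5

5


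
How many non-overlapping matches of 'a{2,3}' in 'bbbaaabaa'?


Pattern 'a{2,3}' matches between 2 and 3 consecutive a's (greedy).
String: 'bbbaaabaa'
Finding runs of a's and applying greedy matching:
  Run at pos 3: 'aaa' (length 3)
  Run at pos 7: 'aa' (length 2)
Matches: ['aaa', 'aa']
Count: 2

2


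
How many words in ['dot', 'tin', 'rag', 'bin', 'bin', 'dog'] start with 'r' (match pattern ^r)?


Pattern ^r anchors to start of word. Check which words begin with 'r':
  'dot' -> no
  'tin' -> no
  'rag' -> MATCH (starts with 'r')
  'bin' -> no
  'bin' -> no
  'dog' -> no
Matching words: ['rag']
Count: 1

1


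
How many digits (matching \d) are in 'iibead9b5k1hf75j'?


\d matches any digit 0-9.
Scanning 'iibead9b5k1hf75j':
  pos 6: '9' -> DIGIT
  pos 8: '5' -> DIGIT
  pos 10: '1' -> DIGIT
  pos 13: '7' -> DIGIT
  pos 14: '5' -> DIGIT
Digits found: ['9', '5', '1', '7', '5']
Total: 5

5


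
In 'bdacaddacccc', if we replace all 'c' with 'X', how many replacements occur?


re.sub('c', 'X', text) replaces every occurrence of 'c' with 'X'.
Text: 'bdacaddacccc'
Scanning for 'c':
  pos 3: 'c' -> replacement #1
  pos 8: 'c' -> replacement #2
  pos 9: 'c' -> replacement #3
  pos 10: 'c' -> replacement #4
  pos 11: 'c' -> replacement #5
Total replacements: 5

5


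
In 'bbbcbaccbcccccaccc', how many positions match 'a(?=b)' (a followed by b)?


Lookahead 'a(?=b)' matches 'a' only when followed by 'b'.
String: 'bbbcbaccbcccccaccc'
Checking each position where char is 'a':
  pos 5: 'a' -> no (next='c')
  pos 14: 'a' -> no (next='c')
Matching positions: []
Count: 0

0


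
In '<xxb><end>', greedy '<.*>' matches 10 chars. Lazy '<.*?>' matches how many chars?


Greedy '<.*>' tries to match as MUCH as possible.
Lazy '<.*?>' tries to match as LITTLE as possible.

String: '<xxb><end>'
Greedy '<.*>' starts at first '<' and extends to the LAST '>': '<xxb><end>' (10 chars)
Lazy '<.*?>' starts at first '<' and stops at the FIRST '>': '<xxb>' (5 chars)

5


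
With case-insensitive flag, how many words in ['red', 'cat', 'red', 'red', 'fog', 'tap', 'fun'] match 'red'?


Case-insensitive matching: compare each word's lowercase form to 'red'.
  'red' -> lower='red' -> MATCH
  'cat' -> lower='cat' -> no
  'red' -> lower='red' -> MATCH
  'red' -> lower='red' -> MATCH
  'fog' -> lower='fog' -> no
  'tap' -> lower='tap' -> no
  'fun' -> lower='fun' -> no
Matches: ['red', 'red', 'red']
Count: 3

3
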